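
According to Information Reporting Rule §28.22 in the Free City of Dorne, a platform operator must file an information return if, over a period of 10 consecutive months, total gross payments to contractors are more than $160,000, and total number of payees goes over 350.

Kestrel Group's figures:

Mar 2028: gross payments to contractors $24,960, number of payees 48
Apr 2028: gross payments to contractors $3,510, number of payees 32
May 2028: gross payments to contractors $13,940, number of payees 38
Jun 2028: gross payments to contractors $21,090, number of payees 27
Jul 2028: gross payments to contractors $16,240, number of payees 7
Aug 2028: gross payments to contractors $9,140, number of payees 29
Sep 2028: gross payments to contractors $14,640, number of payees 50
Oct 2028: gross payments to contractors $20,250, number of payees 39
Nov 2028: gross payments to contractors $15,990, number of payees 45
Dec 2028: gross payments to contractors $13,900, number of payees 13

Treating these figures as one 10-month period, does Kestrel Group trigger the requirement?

Total gross payments to contractors: $24,960 + $3,510 + $13,940 + $21,090 + $16,240 + $9,140 + $14,640 + $20,250 + $15,990 + $13,900 = $153,660 (≤ $160,000).
Total number of payees: 48 + 32 + 38 + 27 + 7 + 29 + 50 + 39 + 45 + 13 = 328 (≤ 350).
The test is 'and': the rule requires both, and at least one is not exceeded.

No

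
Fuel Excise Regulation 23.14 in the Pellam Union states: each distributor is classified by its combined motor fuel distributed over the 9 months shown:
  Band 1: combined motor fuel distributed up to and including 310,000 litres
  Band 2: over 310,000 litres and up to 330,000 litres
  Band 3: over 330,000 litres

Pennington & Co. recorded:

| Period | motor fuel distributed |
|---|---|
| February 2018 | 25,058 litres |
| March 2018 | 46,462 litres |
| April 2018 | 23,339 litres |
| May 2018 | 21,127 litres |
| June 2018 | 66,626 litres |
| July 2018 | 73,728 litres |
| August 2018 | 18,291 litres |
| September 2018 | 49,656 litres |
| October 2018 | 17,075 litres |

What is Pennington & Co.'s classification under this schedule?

Combined motor fuel distributed: 25,058 litres + 46,462 litres + 23,339 litres + 21,127 litres + 66,626 litres + 73,728 litres + 18,291 litres + 49,656 litres + 17,075 litres = 341,362 litres.
341,362 litres > 330,000 litres, so Band 3 applies.

Band 3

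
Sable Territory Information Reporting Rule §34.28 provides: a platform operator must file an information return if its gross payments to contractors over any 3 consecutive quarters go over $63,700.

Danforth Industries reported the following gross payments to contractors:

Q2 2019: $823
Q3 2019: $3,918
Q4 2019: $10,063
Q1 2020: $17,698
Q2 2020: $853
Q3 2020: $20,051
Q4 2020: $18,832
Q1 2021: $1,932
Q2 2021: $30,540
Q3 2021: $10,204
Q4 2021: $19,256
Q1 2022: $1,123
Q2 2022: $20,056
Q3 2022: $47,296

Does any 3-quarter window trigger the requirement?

Q2 2019–Q4 2019: $823 + $3,918 + $10,063 = $14,804 (under)
Q3 2019–Q1 2020: $3,918 + $10,063 + $17,698 = $31,679 (under)
Q4 2019–Q2 2020: $10,063 + $17,698 + $853 = $28,614 (under)
Q1 2020–Q3 2020: $17,698 + $853 + $20,051 = $38,602 (under)
Q2 2020–Q4 2020: $853 + $20,051 + $18,832 = $39,736 (under)
Q3 2020–Q1 2021: $20,051 + $18,832 + $1,932 = $40,815 (under)
Q4 2020–Q2 2021: $18,832 + $1,932 + $30,540 = $51,304 (under)
Q1 2021–Q3 2021: $1,932 + $30,540 + $10,204 = $42,676 (under)
Q2 2021–Q4 2021: $30,540 + $10,204 + $19,256 = $60,000 (under)
Q3 2021–Q1 2022: $10,204 + $19,256 + $1,123 = $30,583 (under)
Q4 2021–Q2 2022: $19,256 + $1,123 + $20,056 = $40,435 (under)
Q1 2022–Q3 2022: $1,123 + $20,056 + $47,296 = $68,475 (over)
At least one window exceeds $63,700.

Yes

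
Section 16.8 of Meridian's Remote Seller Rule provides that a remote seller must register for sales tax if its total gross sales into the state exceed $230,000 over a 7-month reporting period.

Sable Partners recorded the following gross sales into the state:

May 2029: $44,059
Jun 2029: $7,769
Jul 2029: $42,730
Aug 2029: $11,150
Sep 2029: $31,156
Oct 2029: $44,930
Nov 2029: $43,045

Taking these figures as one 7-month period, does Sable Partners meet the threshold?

No

Total gross sales into the state: $44,059 + $7,769 + $42,730 + $11,150 + $31,156 + $44,930 + $43,045 = $224,839.
$224,839 ≤ $230,000, so the threshold is not exceeded.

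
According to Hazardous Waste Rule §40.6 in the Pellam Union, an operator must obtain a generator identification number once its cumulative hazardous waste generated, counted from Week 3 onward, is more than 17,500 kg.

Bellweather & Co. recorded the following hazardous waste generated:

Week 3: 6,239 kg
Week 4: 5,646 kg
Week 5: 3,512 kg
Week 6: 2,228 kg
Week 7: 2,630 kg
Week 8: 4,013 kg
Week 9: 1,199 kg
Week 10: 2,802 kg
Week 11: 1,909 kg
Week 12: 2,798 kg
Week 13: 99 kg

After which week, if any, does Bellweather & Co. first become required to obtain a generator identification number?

Through Week 3: 6,239 kg
Through Week 4: 11,885 kg
Through Week 5: 15,397 kg
Through Week 6: 17,625 kg ← exceeds threshold

Week 6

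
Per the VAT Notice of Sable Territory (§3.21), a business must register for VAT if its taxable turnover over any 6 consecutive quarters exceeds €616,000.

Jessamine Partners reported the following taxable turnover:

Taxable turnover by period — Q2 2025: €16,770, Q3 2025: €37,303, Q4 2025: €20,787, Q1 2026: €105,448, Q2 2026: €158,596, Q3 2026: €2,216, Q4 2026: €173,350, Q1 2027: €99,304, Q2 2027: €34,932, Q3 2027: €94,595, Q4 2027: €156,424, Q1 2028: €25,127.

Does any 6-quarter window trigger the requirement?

No

Q2 2025–Q3 2026: €16,770 + €37,303 + €20,787 + €105,448 + €158,596 + €2,216 = €341,120 (under)
Q3 2025–Q4 2026: €37,303 + €20,787 + €105,448 + €158,596 + €2,216 + €173,350 = €497,700 (under)
Q4 2025–Q1 2027: €20,787 + €105,448 + €158,596 + €2,216 + €173,350 + €99,304 = €559,701 (under)
Q1 2026–Q2 2027: €105,448 + €158,596 + €2,216 + €173,350 + €99,304 + €34,932 = €573,846 (under)
Q2 2026–Q3 2027: €158,596 + €2,216 + €173,350 + €99,304 + €34,932 + €94,595 = €562,993 (under)
Q3 2026–Q4 2027: €2,216 + €173,350 + €99,304 + €34,932 + €94,595 + €156,424 = €560,821 (under)
Q4 2026–Q1 2028: €173,350 + €99,304 + €34,932 + €94,595 + €156,424 + €25,127 = €583,732 (under)
No window exceeds €616,000.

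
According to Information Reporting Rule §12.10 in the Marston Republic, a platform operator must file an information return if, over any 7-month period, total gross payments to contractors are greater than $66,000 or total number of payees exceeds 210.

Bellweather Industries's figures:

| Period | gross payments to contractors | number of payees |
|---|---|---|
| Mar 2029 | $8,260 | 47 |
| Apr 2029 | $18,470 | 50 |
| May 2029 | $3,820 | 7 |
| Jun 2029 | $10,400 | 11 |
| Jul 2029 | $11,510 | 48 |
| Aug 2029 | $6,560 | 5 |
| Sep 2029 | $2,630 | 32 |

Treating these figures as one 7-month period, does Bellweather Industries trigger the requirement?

Total gross payments to contractors: $8,260 + $18,470 + $3,820 + $10,400 + $11,510 + $6,560 + $2,630 = $61,650 (≤ $66,000).
Total number of payees: 47 + 50 + 7 + 11 + 48 + 5 + 32 = 200 (≤ 210).
The test is 'or': neither threshold is exceeded.

No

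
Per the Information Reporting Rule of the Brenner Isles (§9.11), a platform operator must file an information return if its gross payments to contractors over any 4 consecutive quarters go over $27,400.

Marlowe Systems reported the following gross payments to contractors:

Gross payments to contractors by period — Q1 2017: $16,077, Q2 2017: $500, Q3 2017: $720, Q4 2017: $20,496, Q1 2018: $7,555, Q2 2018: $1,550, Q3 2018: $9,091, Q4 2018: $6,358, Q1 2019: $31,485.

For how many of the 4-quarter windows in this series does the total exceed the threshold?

Q1 2017–Q4 2017: $16,077 + $500 + $720 + $20,496 = $37,793 (over)
Q2 2017–Q1 2018: $500 + $720 + $20,496 + $7,555 = $29,271 (over)
Q3 2017–Q2 2018: $720 + $20,496 + $7,555 + $1,550 = $30,321 (over)
Q4 2017–Q3 2018: $20,496 + $7,555 + $1,550 + $9,091 = $38,692 (over)
Q1 2018–Q4 2018: $7,555 + $1,550 + $9,091 + $6,358 = $24,554 (under)
Q2 2018–Q1 2019: $1,550 + $9,091 + $6,358 + $31,485 = $48,484 (over)
5 windows exceed the threshold.

5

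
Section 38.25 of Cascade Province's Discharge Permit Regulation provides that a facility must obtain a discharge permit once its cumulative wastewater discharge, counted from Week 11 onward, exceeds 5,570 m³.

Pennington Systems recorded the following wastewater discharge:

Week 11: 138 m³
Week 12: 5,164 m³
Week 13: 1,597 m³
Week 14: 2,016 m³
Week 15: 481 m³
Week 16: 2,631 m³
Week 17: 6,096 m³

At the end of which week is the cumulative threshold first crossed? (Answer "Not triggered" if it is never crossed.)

Week 13

Through Week 11: 138 m³
Through Week 12: 5,302 m³
Through Week 13: 6,899 m³ ← exceeds threshold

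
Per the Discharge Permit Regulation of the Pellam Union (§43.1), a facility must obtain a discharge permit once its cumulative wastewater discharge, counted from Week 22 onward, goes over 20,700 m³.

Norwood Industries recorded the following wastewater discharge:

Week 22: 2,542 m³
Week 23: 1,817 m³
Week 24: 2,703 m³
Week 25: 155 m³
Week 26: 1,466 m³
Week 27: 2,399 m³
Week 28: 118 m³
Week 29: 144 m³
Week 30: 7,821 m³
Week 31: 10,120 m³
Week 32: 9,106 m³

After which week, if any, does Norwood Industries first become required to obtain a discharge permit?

Through Week 22: 2,542 m³
Through Week 23: 4,359 m³
Through Week 24: 7,062 m³
Through Week 25: 7,217 m³
Through Week 26: 8,683 m³
Through Week 27: 11,082 m³
Through Week 28: 11,200 m³
Through Week 29: 11,344 m³
Through Week 30: 19,165 m³
Through Week 31: 29,285 m³ ← exceeds threshold

Week 31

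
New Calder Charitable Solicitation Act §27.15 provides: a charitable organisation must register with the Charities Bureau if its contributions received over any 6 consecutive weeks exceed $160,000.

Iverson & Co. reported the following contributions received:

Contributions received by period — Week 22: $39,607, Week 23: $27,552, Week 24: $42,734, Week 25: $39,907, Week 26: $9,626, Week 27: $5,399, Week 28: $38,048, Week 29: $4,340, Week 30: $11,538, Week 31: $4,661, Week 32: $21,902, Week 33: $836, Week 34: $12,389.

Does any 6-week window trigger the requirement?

Week 22–Week 27: $39,607 + $27,552 + $42,734 + $39,907 + $9,626 + $5,399 = $164,825 (over)
Week 23–Week 28: $27,552 + $42,734 + $39,907 + $9,626 + $5,399 + $38,048 = $163,266 (over)
Week 24–Week 29: $42,734 + $39,907 + $9,626 + $5,399 + $38,048 + $4,340 = $140,054 (under)
Week 25–Week 30: $39,907 + $9,626 + $5,399 + $38,048 + $4,340 + $11,538 = $108,858 (under)
Week 26–Week 31: $9,626 + $5,399 + $38,048 + $4,340 + $11,538 + $4,661 = $73,612 (under)
Week 27–Week 32: $5,399 + $38,048 + $4,340 + $11,538 + $4,661 + $21,902 = $85,888 (under)
Week 28–Week 33: $38,048 + $4,340 + $11,538 + $4,661 + $21,902 + $836 = $81,325 (under)
Week 29–Week 34: $4,340 + $11,538 + $4,661 + $21,902 + $836 + $12,389 = $55,666 (under)
At least one window exceeds $160,000.

Yes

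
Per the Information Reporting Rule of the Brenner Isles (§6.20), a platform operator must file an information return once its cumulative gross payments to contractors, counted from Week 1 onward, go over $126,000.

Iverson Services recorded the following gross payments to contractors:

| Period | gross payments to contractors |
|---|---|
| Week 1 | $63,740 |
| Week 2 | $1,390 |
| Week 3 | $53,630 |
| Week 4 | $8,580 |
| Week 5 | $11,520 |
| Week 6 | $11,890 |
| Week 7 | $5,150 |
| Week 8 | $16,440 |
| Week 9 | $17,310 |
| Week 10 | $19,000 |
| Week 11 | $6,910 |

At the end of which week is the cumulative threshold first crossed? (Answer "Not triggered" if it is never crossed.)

Week 4

Through Week 1: $63,740
Through Week 2: $65,130
Through Week 3: $118,760
Through Week 4: $127,340 ← exceeds threshold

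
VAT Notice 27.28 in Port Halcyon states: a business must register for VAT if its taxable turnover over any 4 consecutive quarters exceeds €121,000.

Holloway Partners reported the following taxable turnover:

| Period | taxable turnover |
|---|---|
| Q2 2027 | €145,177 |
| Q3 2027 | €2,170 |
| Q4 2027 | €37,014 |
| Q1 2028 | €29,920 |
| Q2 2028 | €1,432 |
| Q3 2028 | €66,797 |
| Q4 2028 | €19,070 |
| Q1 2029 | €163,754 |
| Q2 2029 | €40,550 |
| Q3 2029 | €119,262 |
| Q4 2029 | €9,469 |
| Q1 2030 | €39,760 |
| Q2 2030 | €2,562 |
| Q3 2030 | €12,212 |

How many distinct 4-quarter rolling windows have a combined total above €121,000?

Q2 2027–Q1 2028: €145,177 + €2,170 + €37,014 + €29,920 = €214,281 (over)
Q3 2027–Q2 2028: €2,170 + €37,014 + €29,920 + €1,432 = €70,536 (under)
Q4 2027–Q3 2028: €37,014 + €29,920 + €1,432 + €66,797 = €135,163 (over)
Q1 2028–Q4 2028: €29,920 + €1,432 + €66,797 + €19,070 = €117,219 (under)
Q2 2028–Q1 2029: €1,432 + €66,797 + €19,070 + €163,754 = €251,053 (over)
Q3 2028–Q2 2029: €66,797 + €19,070 + €163,754 + €40,550 = €290,171 (over)
Q4 2028–Q3 2029: €19,070 + €163,754 + €40,550 + €119,262 = €342,636 (over)
Q1 2029–Q4 2029: €163,754 + €40,550 + €119,262 + €9,469 = €333,035 (over)
Q2 2029–Q1 2030: €40,550 + €119,262 + €9,469 + €39,760 = €209,041 (over)
Q3 2029–Q2 2030: €119,262 + €9,469 + €39,760 + €2,562 = €171,053 (over)
Q4 2029–Q3 2030: €9,469 + €39,760 + €2,562 + €12,212 = €64,003 (under)
8 windows exceed the threshold.

8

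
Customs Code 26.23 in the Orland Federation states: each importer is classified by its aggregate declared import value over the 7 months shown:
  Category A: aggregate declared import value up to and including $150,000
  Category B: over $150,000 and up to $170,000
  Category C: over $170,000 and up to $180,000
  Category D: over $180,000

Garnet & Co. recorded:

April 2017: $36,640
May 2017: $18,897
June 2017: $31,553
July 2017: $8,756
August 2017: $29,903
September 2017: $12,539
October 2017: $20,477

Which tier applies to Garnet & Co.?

Category B

Aggregate declared import value: $36,640 + $18,897 + $31,553 + $8,756 + $29,903 + $12,539 + $20,477 = $158,765.
$150,000 < $158,765 ≤ $170,000, so Category B applies.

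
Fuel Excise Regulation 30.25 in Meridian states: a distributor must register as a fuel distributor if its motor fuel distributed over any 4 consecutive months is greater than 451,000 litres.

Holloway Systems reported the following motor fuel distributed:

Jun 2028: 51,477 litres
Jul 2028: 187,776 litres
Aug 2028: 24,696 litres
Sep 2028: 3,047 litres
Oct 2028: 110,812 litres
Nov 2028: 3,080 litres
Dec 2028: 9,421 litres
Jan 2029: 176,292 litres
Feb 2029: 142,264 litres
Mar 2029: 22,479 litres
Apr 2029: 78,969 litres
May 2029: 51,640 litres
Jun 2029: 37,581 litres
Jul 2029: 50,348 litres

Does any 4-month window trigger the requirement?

Jun 2028–Sep 2028: 51,477 litres + 187,776 litres + 24,696 litres + 3,047 litres = 266,996 litres (under)
Jul 2028–Oct 2028: 187,776 litres + 24,696 litres + 3,047 litres + 110,812 litres = 326,331 litres (under)
Aug 2028–Nov 2028: 24,696 litres + 3,047 litres + 110,812 litres + 3,080 litres = 141,635 litres (under)
Sep 2028–Dec 2028: 3,047 litres + 110,812 litres + 3,080 litres + 9,421 litres = 126,360 litres (under)
Oct 2028–Jan 2029: 110,812 litres + 3,080 litres + 9,421 litres + 176,292 litres = 299,605 litres (under)
Nov 2028–Feb 2029: 3,080 litres + 9,421 litres + 176,292 litres + 142,264 litres = 331,057 litres (under)
Dec 2028–Mar 2029: 9,421 litres + 176,292 litres + 142,264 litres + 22,479 litres = 350,456 litres (under)
Jan 2029–Apr 2029: 176,292 litres + 142,264 litres + 22,479 litres + 78,969 litres = 420,004 litres (under)
Feb 2029–May 2029: 142,264 litres + 22,479 litres + 78,969 litres + 51,640 litres = 295,352 litres (under)
Mar 2029–Jun 2029: 22,479 litres + 78,969 litres + 51,640 litres + 37,581 litres = 190,669 litres (under)
Apr 2029–Jul 2029: 78,969 litres + 51,640 litres + 37,581 litres + 50,348 litres = 218,538 litres (under)
No window exceeds 451,000 litres.

No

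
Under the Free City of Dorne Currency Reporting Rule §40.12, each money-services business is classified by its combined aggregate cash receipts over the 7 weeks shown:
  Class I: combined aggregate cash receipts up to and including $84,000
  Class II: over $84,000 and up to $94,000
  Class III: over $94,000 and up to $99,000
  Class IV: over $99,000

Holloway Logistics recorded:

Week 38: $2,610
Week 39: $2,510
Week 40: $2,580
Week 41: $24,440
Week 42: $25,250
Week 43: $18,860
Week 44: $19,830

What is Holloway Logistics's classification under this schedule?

Class III

Combined aggregate cash receipts: $2,610 + $2,510 + $2,580 + $24,440 + $25,250 + $18,860 + $19,830 = $96,080.
$94,000 < $96,080 ≤ $99,000, so Class III applies.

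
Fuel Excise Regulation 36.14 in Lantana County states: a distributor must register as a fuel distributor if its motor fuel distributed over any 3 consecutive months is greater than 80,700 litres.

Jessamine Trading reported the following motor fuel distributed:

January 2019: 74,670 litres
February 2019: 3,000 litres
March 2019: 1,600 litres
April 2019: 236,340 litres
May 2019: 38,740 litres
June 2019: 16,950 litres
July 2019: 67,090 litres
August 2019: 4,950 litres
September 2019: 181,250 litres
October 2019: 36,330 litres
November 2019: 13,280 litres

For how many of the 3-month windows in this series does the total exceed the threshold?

8

January 2019–March 2019: 74,670 litres + 3,000 litres + 1,600 litres = 79,270 litres (under)
February 2019–April 2019: 3,000 litres + 1,600 litres + 236,340 litres = 240,940 litres (over)
March 2019–May 2019: 1,600 litres + 236,340 litres + 38,740 litres = 276,680 litres (over)
April 2019–June 2019: 236,340 litres + 38,740 litres + 16,950 litres = 292,030 litres (over)
May 2019–July 2019: 38,740 litres + 16,950 litres + 67,090 litres = 122,780 litres (over)
June 2019–August 2019: 16,950 litres + 67,090 litres + 4,950 litres = 88,990 litres (over)
July 2019–September 2019: 67,090 litres + 4,950 litres + 181,250 litres = 253,290 litres (over)
August 2019–October 2019: 4,950 litres + 181,250 litres + 36,330 litres = 222,530 litres (over)
September 2019–November 2019: 181,250 litres + 36,330 litres + 13,280 litres = 230,860 litres (over)
8 windows exceed the threshold.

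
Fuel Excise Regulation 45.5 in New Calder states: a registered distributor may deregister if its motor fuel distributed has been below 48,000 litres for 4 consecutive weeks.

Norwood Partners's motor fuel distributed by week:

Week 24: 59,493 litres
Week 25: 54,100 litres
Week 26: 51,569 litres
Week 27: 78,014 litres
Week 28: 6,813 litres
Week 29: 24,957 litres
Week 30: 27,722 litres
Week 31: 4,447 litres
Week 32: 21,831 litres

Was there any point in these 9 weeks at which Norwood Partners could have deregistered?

Weeks below 48,000 litres: Week 28, Week 29, Week 30, Week 31, Week 32.
Longest run of consecutive weeks below the threshold: 5.
5 ≥ 4, so Norwood Partners became eligible.

Yes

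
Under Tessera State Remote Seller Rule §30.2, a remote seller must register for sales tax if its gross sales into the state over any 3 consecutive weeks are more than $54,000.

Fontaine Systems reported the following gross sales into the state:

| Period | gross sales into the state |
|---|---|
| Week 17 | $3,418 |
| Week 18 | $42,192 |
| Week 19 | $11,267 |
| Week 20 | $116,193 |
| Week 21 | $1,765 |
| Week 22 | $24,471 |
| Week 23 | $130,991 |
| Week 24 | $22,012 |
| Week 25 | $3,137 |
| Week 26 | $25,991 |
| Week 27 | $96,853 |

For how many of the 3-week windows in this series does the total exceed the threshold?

8

Week 17–Week 19: $3,418 + $42,192 + $11,267 = $56,877 (over)
Week 18–Week 20: $42,192 + $11,267 + $116,193 = $169,652 (over)
Week 19–Week 21: $11,267 + $116,193 + $1,765 = $129,225 (over)
Week 20–Week 22: $116,193 + $1,765 + $24,471 = $142,429 (over)
Week 21–Week 23: $1,765 + $24,471 + $130,991 = $157,227 (over)
Week 22–Week 24: $24,471 + $130,991 + $22,012 = $177,474 (over)
Week 23–Week 25: $130,991 + $22,012 + $3,137 = $156,140 (over)
Week 24–Week 26: $22,012 + $3,137 + $25,991 = $51,140 (under)
Week 25–Week 27: $3,137 + $25,991 + $96,853 = $125,981 (over)
8 windows exceed the threshold.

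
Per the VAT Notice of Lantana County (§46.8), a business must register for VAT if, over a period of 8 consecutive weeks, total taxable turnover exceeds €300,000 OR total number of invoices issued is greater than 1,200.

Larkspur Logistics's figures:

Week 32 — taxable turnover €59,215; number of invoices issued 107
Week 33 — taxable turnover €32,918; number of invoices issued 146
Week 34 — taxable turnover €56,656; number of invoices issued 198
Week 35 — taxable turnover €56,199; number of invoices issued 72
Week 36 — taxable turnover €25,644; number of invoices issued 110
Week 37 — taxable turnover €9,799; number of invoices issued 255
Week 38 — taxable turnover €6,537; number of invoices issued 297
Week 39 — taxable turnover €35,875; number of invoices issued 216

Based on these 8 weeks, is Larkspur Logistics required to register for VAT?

Yes

Total taxable turnover: €59,215 + €32,918 + €56,656 + €56,199 + €25,644 + €9,799 + €6,537 + €35,875 = €282,843 (≤ €300,000).
Total number of invoices issued: 107 + 146 + 198 + 72 + 110 + 255 + 297 + 216 = 1,401 (> 1,200).
The test is 'or': at least one threshold is exceeded.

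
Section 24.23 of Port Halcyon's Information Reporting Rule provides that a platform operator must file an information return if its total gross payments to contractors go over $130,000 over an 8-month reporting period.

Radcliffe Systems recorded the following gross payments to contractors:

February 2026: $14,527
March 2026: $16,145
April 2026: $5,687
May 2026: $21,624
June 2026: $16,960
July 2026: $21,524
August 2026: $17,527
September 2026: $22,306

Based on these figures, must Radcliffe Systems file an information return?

Yes

Total gross payments to contractors: $14,527 + $16,145 + $5,687 + $21,624 + $16,960 + $21,524 + $17,527 + $22,306 = $136,300.
$136,300 > $130,000, so the threshold is exceeded.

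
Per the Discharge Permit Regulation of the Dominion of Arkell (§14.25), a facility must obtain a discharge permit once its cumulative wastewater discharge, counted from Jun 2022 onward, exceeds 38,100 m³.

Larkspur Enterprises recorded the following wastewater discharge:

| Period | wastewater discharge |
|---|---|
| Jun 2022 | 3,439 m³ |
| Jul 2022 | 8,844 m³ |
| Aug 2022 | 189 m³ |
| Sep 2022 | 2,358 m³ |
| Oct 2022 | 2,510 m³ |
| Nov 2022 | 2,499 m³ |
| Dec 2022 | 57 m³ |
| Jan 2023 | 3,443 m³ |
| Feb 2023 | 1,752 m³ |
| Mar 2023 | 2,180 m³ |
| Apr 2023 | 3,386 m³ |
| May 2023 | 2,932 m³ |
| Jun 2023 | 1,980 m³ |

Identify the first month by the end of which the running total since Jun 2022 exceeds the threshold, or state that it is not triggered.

Through Jun 2022: 3,439 m³
Through Jul 2022: 12,283 m³
Through Aug 2022: 12,472 m³
Through Sep 2022: 14,830 m³
Through Oct 2022: 17,340 m³
Through Nov 2022: 19,839 m³
Through Dec 2022: 19,896 m³
Through Jan 2023: 23,339 m³
Through Feb 2023: 25,091 m³
Through Mar 2023: 27,271 m³
Through Apr 2023: 30,657 m³
Through May 2023: 33,589 m³
Through Jun 2023: 35,569 m³
Final cumulative total 35,569 m³ ≤ 38,100 m³; the threshold is never exceeded.

Not triggered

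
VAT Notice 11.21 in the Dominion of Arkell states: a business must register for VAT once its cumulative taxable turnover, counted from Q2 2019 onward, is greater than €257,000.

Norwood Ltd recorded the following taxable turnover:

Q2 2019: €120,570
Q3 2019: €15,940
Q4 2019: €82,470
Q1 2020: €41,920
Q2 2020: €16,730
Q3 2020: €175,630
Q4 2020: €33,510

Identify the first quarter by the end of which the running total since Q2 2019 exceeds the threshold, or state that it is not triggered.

Through Q2 2019: €120,570
Through Q3 2019: €136,510
Through Q4 2019: €218,980
Through Q1 2020: €260,900 ← exceeds threshold

Q1 2020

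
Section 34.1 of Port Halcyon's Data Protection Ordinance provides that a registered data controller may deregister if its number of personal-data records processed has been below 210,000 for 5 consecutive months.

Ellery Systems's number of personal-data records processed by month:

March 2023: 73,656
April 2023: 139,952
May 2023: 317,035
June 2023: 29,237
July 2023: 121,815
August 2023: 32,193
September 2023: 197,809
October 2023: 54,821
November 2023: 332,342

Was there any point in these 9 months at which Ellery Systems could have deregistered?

Yes

Months below 210,000: March 2023, April 2023, June 2023, July 2023, August 2023, September 2023, October 2023.
Longest run of consecutive months below the threshold: 5.
5 ≥ 5, so Ellery Systems became eligible.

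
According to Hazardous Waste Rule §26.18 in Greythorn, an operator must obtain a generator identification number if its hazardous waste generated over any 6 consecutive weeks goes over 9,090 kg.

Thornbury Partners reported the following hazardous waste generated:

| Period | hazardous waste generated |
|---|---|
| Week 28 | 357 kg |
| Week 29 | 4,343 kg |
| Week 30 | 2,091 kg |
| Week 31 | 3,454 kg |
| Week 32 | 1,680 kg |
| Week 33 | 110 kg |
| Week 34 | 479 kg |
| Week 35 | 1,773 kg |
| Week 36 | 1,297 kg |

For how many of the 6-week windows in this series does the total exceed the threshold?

3

Week 28–Week 33: 357 kg + 4,343 kg + 2,091 kg + 3,454 kg + 1,680 kg + 110 kg = 12,035 kg (over)
Week 29–Week 34: 4,343 kg + 2,091 kg + 3,454 kg + 1,680 kg + 110 kg + 479 kg = 12,157 kg (over)
Week 30–Week 35: 2,091 kg + 3,454 kg + 1,680 kg + 110 kg + 479 kg + 1,773 kg = 9,587 kg (over)
Week 31–Week 36: 3,454 kg + 1,680 kg + 110 kg + 479 kg + 1,773 kg + 1,297 kg = 8,793 kg (under)
3 windows exceed the threshold.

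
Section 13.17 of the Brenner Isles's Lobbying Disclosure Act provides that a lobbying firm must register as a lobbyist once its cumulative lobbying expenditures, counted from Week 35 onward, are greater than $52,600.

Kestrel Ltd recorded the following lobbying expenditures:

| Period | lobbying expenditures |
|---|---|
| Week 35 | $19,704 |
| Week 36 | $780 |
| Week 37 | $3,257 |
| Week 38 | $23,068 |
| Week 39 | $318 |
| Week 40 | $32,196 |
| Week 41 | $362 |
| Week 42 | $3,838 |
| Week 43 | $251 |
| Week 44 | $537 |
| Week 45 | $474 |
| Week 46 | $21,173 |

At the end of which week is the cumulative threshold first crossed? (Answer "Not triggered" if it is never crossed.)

Through Week 35: $19,704
Through Week 36: $20,484
Through Week 37: $23,741
Through Week 38: $46,809
Through Week 39: $47,127
Through Week 40: $79,323 ← exceeds threshold

Week 40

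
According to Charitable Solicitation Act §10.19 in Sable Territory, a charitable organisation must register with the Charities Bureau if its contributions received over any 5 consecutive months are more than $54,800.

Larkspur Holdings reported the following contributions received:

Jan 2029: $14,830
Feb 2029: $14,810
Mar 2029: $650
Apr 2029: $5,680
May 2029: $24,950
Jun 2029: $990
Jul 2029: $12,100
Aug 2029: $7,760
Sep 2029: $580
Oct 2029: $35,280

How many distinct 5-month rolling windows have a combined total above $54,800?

Jan 2029–May 2029: $14,830 + $14,810 + $650 + $5,680 + $24,950 = $60,920 (over)
Feb 2029–Jun 2029: $14,810 + $650 + $5,680 + $24,950 + $990 = $47,080 (under)
Mar 2029–Jul 2029: $650 + $5,680 + $24,950 + $990 + $12,100 = $44,370 (under)
Apr 2029–Aug 2029: $5,680 + $24,950 + $990 + $12,100 + $7,760 = $51,480 (under)
May 2029–Sep 2029: $24,950 + $990 + $12,100 + $7,760 + $580 = $46,380 (under)
Jun 2029–Oct 2029: $990 + $12,100 + $7,760 + $580 + $35,280 = $56,710 (over)
2 windows exceed the threshold.

2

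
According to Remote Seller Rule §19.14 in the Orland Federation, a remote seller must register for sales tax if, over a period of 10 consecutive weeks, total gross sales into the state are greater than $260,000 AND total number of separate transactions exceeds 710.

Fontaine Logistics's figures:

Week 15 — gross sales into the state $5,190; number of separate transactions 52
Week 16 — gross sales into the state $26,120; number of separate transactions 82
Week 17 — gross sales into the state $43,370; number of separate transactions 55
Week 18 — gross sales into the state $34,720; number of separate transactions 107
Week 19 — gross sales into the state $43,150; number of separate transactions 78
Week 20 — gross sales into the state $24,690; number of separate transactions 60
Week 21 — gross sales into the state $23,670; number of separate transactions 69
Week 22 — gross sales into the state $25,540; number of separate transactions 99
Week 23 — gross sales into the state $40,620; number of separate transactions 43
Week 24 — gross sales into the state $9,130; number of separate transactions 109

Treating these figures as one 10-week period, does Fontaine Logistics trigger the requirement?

Yes

Total gross sales into the state: $5,190 + $26,120 + $43,370 + $34,720 + $43,150 + $24,690 + $23,670 + $25,540 + $40,620 + $9,130 = $276,200 (> $260,000).
Total number of separate transactions: 52 + 82 + 55 + 107 + 78 + 60 + 69 + 99 + 43 + 109 = 754 (> 710).
The test is 'and': both thresholds are exceeded.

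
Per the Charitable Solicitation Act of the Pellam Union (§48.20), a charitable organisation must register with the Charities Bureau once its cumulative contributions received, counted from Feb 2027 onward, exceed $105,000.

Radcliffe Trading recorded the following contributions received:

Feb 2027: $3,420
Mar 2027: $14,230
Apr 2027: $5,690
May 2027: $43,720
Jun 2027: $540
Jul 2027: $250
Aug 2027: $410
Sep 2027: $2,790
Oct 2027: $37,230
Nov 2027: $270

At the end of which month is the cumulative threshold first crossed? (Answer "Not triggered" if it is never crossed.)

Oct 2027

Through Feb 2027: $3,420
Through Mar 2027: $17,650
Through Apr 2027: $23,340
Through May 2027: $67,060
Through Jun 2027: $67,600
Through Jul 2027: $67,850
Through Aug 2027: $68,260
Through Sep 2027: $71,050
Through Oct 2027: $108,280 ← exceeds threshold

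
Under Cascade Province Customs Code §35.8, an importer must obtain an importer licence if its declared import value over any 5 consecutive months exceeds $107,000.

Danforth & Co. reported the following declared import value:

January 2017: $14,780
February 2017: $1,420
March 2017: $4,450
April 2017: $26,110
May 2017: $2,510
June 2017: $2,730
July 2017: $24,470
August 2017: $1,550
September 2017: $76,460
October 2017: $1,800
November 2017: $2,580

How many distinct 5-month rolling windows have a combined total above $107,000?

2

January 2017–May 2017: $14,780 + $1,420 + $4,450 + $26,110 + $2,510 = $49,270 (under)
February 2017–June 2017: $1,420 + $4,450 + $26,110 + $2,510 + $2,730 = $37,220 (under)
March 2017–July 2017: $4,450 + $26,110 + $2,510 + $2,730 + $24,470 = $60,270 (under)
April 2017–August 2017: $26,110 + $2,510 + $2,730 + $24,470 + $1,550 = $57,370 (under)
May 2017–September 2017: $2,510 + $2,730 + $24,470 + $1,550 + $76,460 = $107,720 (over)
June 2017–October 2017: $2,730 + $24,470 + $1,550 + $76,460 + $1,800 = $107,010 (over)
July 2017–November 2017: $24,470 + $1,550 + $76,460 + $1,800 + $2,580 = $106,860 (under)
2 windows exceed the threshold.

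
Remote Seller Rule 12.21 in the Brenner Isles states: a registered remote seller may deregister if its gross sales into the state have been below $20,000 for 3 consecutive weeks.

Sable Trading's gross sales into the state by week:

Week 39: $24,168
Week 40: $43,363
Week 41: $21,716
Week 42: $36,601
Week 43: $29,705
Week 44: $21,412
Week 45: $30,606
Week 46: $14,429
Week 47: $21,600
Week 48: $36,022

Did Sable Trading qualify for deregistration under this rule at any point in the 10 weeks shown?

No

Weeks below $20,000: Week 46.
Longest run of consecutive weeks below the threshold: 1.
1 < 3, so Sable Trading never became eligible.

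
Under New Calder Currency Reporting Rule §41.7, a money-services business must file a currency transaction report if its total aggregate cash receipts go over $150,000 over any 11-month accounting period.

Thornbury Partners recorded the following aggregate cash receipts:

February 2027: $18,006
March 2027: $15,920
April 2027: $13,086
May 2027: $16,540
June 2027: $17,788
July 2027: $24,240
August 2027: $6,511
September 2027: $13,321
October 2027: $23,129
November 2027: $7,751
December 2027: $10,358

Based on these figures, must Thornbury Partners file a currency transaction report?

Total aggregate cash receipts: $18,006 + $15,920 + $13,086 + $16,540 + $17,788 + $24,240 + $6,511 + $13,321 + $23,129 + $7,751 + $10,358 = $166,650.
$166,650 > $150,000, so the threshold is exceeded.

Yes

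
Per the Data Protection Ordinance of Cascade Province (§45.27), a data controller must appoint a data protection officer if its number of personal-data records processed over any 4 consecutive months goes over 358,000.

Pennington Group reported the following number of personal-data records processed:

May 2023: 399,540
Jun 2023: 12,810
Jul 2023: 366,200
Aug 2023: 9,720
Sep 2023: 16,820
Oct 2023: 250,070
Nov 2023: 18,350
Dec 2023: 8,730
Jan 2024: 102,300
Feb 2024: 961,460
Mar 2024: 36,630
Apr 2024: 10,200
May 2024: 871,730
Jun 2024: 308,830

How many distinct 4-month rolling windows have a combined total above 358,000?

May 2023–Aug 2023: 399,540 + 12,810 + 366,200 + 9,720 = 788,270 (over)
Jun 2023–Sep 2023: 12,810 + 366,200 + 9,720 + 16,820 = 405,550 (over)
Jul 2023–Oct 2023: 366,200 + 9,720 + 16,820 + 250,070 = 642,810 (over)
Aug 2023–Nov 2023: 9,720 + 16,820 + 250,070 + 18,350 = 294,960 (under)
Sep 2023–Dec 2023: 16,820 + 250,070 + 18,350 + 8,730 = 293,970 (under)
Oct 2023–Jan 2024: 250,070 + 18,350 + 8,730 + 102,300 = 379,450 (over)
Nov 2023–Feb 2024: 18,350 + 8,730 + 102,300 + 961,460 = 1,090,840 (over)
Dec 2023–Mar 2024: 8,730 + 102,300 + 961,460 + 36,630 = 1,109,120 (over)
Jan 2024–Apr 2024: 102,300 + 961,460 + 36,630 + 10,200 = 1,110,590 (over)
Feb 2024–May 2024: 961,460 + 36,630 + 10,200 + 871,730 = 1,880,020 (over)
Mar 2024–Jun 2024: 36,630 + 10,200 + 871,730 + 308,830 = 1,227,390 (over)
9 windows exceed the threshold.

9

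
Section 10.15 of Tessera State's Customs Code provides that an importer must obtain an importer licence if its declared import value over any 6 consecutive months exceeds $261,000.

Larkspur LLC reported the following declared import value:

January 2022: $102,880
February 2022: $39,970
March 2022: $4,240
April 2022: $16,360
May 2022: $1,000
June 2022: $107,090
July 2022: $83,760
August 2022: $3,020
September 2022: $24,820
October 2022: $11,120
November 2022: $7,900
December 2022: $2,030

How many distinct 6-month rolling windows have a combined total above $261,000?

1

January 2022–June 2022: $102,880 + $39,970 + $4,240 + $16,360 + $1,000 + $107,090 = $271,540 (over)
February 2022–July 2022: $39,970 + $4,240 + $16,360 + $1,000 + $107,090 + $83,760 = $252,420 (under)
March 2022–August 2022: $4,240 + $16,360 + $1,000 + $107,090 + $83,760 + $3,020 = $215,470 (under)
April 2022–September 2022: $16,360 + $1,000 + $107,090 + $83,760 + $3,020 + $24,820 = $236,050 (under)
May 2022–October 2022: $1,000 + $107,090 + $83,760 + $3,020 + $24,820 + $11,120 = $230,810 (under)
June 2022–November 2022: $107,090 + $83,760 + $3,020 + $24,820 + $11,120 + $7,900 = $237,710 (under)
July 2022–December 2022: $83,760 + $3,020 + $24,820 + $11,120 + $7,900 + $2,030 = $132,650 (under)
1 window exceeds the threshold.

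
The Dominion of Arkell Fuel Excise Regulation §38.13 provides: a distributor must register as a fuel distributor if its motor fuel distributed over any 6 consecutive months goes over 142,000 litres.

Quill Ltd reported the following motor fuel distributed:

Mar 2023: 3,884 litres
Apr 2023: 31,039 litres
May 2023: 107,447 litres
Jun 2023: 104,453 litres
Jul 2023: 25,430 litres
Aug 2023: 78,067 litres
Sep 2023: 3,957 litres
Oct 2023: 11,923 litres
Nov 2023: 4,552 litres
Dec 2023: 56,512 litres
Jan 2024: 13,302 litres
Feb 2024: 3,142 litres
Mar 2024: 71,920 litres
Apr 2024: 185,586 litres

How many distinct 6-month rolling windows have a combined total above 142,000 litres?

8

Mar 2023–Aug 2023: 3,884 litres + 31,039 litres + 107,447 litres + 104,453 litres + 25,430 litres + 78,067 litres = 350,320 litres (over)
Apr 2023–Sep 2023: 31,039 litres + 107,447 litres + 104,453 litres + 25,430 litres + 78,067 litres + 3,957 litres = 350,393 litres (over)
May 2023–Oct 2023: 107,447 litres + 104,453 litres + 25,430 litres + 78,067 litres + 3,957 litres + 11,923 litres = 331,277 litres (over)
Jun 2023–Nov 2023: 104,453 litres + 25,430 litres + 78,067 litres + 3,957 litres + 11,923 litres + 4,552 litres = 228,382 litres (over)
Jul 2023–Dec 2023: 25,430 litres + 78,067 litres + 3,957 litres + 11,923 litres + 4,552 litres + 56,512 litres = 180,441 litres (over)
Aug 2023–Jan 2024: 78,067 litres + 3,957 litres + 11,923 litres + 4,552 litres + 56,512 litres + 13,302 litres = 168,313 litres (over)
Sep 2023–Feb 2024: 3,957 litres + 11,923 litres + 4,552 litres + 56,512 litres + 13,302 litres + 3,142 litres = 93,388 litres (under)
Oct 2023–Mar 2024: 11,923 litres + 4,552 litres + 56,512 litres + 13,302 litres + 3,142 litres + 71,920 litres = 161,351 litres (over)
Nov 2023–Apr 2024: 4,552 litres + 56,512 litres + 13,302 litres + 3,142 litres + 71,920 litres + 185,586 litres = 335,014 litres (over)
8 windows exceed the threshold.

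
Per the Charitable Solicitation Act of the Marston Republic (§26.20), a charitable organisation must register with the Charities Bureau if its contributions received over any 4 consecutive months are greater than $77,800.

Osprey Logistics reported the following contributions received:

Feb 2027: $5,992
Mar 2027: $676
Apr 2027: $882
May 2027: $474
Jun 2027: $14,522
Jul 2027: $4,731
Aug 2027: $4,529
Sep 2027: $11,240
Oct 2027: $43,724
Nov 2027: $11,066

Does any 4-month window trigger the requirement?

No

Feb 2027–May 2027: $5,992 + $676 + $882 + $474 = $8,024 (under)
Mar 2027–Jun 2027: $676 + $882 + $474 + $14,522 = $16,554 (under)
Apr 2027–Jul 2027: $882 + $474 + $14,522 + $4,731 = $20,609 (under)
May 2027–Aug 2027: $474 + $14,522 + $4,731 + $4,529 = $24,256 (under)
Jun 2027–Sep 2027: $14,522 + $4,731 + $4,529 + $11,240 = $35,022 (under)
Jul 2027–Oct 2027: $4,731 + $4,529 + $11,240 + $43,724 = $64,224 (under)
Aug 2027–Nov 2027: $4,529 + $11,240 + $43,724 + $11,066 = $70,559 (under)
No window exceeds $77,800.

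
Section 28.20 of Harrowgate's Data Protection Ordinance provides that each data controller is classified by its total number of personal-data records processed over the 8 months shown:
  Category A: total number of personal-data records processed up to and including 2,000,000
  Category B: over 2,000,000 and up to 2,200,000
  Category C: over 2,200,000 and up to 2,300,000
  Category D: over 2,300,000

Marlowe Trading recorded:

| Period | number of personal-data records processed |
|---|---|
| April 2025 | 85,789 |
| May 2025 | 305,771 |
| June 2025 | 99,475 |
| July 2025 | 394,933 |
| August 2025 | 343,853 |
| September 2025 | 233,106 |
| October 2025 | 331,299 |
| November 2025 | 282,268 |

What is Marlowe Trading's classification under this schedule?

Category B

Total number of personal-data records processed: 85,789 + 305,771 + 99,475 + 394,933 + 343,853 + 233,106 + 331,299 + 282,268 = 2,076,494.
2,000,000 < 2,076,494 ≤ 2,200,000, so Category B applies.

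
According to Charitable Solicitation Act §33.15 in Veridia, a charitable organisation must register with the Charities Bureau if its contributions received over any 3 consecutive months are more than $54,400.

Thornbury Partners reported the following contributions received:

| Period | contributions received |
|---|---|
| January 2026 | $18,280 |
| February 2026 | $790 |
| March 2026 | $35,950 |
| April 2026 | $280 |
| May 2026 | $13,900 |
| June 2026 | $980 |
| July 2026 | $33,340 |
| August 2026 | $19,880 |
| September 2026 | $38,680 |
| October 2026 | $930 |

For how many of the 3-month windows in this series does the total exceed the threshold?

January 2026–March 2026: $18,280 + $790 + $35,950 = $55,020 (over)
February 2026–April 2026: $790 + $35,950 + $280 = $37,020 (under)
March 2026–May 2026: $35,950 + $280 + $13,900 = $50,130 (under)
April 2026–June 2026: $280 + $13,900 + $980 = $15,160 (under)
May 2026–July 2026: $13,900 + $980 + $33,340 = $48,220 (under)
June 2026–August 2026: $980 + $33,340 + $19,880 = $54,200 (under)
July 2026–September 2026: $33,340 + $19,880 + $38,680 = $91,900 (over)
August 2026–October 2026: $19,880 + $38,680 + $930 = $59,490 (over)
3 windows exceed the threshold.

3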